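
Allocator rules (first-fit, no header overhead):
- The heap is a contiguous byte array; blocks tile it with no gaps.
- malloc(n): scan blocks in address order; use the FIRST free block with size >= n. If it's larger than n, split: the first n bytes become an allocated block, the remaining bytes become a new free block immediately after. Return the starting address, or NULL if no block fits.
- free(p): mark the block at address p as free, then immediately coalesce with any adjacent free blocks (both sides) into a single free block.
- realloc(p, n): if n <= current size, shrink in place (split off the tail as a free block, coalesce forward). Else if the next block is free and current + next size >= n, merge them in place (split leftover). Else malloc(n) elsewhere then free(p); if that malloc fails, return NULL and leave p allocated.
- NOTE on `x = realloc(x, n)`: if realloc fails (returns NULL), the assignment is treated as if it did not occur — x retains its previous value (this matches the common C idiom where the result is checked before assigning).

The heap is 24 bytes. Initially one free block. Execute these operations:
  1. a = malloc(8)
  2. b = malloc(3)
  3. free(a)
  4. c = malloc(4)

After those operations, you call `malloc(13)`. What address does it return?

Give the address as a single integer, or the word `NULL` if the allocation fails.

Answer: 11

Derivation:
Op 1: a = malloc(8) -> a = 0; heap: [0-7 ALLOC][8-23 FREE]
Op 2: b = malloc(3) -> b = 8; heap: [0-7 ALLOC][8-10 ALLOC][11-23 FREE]
Op 3: free(a) -> (freed a); heap: [0-7 FREE][8-10 ALLOC][11-23 FREE]
Op 4: c = malloc(4) -> c = 0; heap: [0-3 ALLOC][4-7 FREE][8-10 ALLOC][11-23 FREE]
malloc(13): first-fit scan over [0-3 ALLOC][4-7 FREE][8-10 ALLOC][11-23 FREE] -> 11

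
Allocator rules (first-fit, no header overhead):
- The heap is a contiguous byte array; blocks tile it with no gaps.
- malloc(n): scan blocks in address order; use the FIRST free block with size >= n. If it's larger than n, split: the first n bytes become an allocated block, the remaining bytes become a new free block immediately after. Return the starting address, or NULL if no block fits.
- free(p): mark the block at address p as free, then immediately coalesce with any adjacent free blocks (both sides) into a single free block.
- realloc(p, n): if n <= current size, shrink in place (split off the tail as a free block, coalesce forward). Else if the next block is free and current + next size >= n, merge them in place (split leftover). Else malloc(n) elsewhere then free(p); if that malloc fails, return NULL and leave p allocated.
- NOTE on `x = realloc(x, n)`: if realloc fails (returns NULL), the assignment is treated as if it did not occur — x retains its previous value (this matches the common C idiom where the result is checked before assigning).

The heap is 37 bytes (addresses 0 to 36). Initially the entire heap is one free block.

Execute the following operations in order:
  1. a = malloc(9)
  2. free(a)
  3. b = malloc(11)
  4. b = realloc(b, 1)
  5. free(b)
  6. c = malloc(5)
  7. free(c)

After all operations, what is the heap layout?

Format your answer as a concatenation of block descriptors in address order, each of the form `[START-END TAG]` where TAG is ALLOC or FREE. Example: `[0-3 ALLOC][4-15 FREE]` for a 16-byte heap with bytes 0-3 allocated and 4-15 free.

Answer: [0-36 FREE]

Derivation:
Op 1: a = malloc(9) -> a = 0; heap: [0-8 ALLOC][9-36 FREE]
Op 2: free(a) -> (freed a); heap: [0-36 FREE]
Op 3: b = malloc(11) -> b = 0; heap: [0-10 ALLOC][11-36 FREE]
Op 4: b = realloc(b, 1) -> b = 0; heap: [0-0 ALLOC][1-36 FREE]
Op 5: free(b) -> (freed b); heap: [0-36 FREE]
Op 6: c = malloc(5) -> c = 0; heap: [0-4 ALLOC][5-36 FREE]
Op 7: free(c) -> (freed c); heap: [0-36 FREE]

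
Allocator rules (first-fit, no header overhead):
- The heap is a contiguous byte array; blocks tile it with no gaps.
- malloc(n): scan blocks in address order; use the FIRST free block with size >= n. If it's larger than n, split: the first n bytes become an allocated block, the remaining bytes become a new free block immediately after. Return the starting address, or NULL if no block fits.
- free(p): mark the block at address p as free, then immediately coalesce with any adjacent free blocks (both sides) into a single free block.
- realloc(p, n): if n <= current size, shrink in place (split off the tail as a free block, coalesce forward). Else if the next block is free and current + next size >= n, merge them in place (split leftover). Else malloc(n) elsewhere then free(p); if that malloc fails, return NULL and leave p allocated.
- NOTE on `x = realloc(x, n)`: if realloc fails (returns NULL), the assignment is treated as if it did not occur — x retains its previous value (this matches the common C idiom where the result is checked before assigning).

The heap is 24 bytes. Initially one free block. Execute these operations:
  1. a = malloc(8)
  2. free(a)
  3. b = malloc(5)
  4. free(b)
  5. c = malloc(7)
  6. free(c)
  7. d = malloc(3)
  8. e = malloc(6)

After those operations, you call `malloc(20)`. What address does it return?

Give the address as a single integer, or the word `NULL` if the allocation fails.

Answer: NULL

Derivation:
Op 1: a = malloc(8) -> a = 0; heap: [0-7 ALLOC][8-23 FREE]
Op 2: free(a) -> (freed a); heap: [0-23 FREE]
Op 3: b = malloc(5) -> b = 0; heap: [0-4 ALLOC][5-23 FREE]
Op 4: free(b) -> (freed b); heap: [0-23 FREE]
Op 5: c = malloc(7) -> c = 0; heap: [0-6 ALLOC][7-23 FREE]
Op 6: free(c) -> (freed c); heap: [0-23 FREE]
Op 7: d = malloc(3) -> d = 0; heap: [0-2 ALLOC][3-23 FREE]
Op 8: e = malloc(6) -> e = 3; heap: [0-2 ALLOC][3-8 ALLOC][9-23 FREE]
malloc(20): first-fit scan over [0-2 ALLOC][3-8 ALLOC][9-23 FREE] -> NULL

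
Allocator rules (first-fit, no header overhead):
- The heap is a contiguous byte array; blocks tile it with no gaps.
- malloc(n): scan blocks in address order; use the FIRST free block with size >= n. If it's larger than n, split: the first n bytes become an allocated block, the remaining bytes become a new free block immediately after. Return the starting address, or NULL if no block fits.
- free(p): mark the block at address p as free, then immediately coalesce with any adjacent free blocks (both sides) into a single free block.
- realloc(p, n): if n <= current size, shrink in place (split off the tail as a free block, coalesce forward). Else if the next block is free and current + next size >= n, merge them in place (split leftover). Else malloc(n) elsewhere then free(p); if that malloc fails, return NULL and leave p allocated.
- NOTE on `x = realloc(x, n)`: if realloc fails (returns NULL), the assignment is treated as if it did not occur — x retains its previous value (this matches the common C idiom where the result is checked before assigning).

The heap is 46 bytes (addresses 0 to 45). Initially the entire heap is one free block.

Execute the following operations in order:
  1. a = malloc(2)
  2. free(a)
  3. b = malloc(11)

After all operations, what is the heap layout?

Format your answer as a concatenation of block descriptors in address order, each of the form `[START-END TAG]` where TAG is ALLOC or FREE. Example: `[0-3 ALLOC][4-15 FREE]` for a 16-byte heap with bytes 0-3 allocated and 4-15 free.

Answer: [0-10 ALLOC][11-45 FREE]

Derivation:
Op 1: a = malloc(2) -> a = 0; heap: [0-1 ALLOC][2-45 FREE]
Op 2: free(a) -> (freed a); heap: [0-45 FREE]
Op 3: b = malloc(11) -> b = 0; heap: [0-10 ALLOC][11-45 FREE]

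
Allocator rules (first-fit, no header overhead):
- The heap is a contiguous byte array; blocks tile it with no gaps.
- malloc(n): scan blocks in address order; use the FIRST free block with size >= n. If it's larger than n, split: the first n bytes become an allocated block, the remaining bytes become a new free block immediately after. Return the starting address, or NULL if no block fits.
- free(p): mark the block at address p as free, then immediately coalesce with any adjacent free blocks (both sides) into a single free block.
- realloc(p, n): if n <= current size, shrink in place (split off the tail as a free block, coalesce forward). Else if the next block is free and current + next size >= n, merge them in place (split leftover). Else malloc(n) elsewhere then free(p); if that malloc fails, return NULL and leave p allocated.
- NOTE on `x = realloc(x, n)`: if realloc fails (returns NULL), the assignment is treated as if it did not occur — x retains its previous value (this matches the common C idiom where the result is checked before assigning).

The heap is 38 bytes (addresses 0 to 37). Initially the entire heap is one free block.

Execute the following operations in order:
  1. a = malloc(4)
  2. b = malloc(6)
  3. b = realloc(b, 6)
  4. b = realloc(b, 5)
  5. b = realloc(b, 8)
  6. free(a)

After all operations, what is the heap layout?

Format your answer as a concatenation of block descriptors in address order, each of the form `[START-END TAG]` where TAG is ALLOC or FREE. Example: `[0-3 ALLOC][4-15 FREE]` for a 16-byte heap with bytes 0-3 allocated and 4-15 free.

Answer: [0-3 FREE][4-11 ALLOC][12-37 FREE]

Derivation:
Op 1: a = malloc(4) -> a = 0; heap: [0-3 ALLOC][4-37 FREE]
Op 2: b = malloc(6) -> b = 4; heap: [0-3 ALLOC][4-9 ALLOC][10-37 FREE]
Op 3: b = realloc(b, 6) -> b = 4; heap: [0-3 ALLOC][4-9 ALLOC][10-37 FREE]
Op 4: b = realloc(b, 5) -> b = 4; heap: [0-3 ALLOC][4-8 ALLOC][9-37 FREE]
Op 5: b = realloc(b, 8) -> b = 4; heap: [0-3 ALLOC][4-11 ALLOC][12-37 FREE]
Op 6: free(a) -> (freed a); heap: [0-3 FREE][4-11 ALLOC][12-37 FREE]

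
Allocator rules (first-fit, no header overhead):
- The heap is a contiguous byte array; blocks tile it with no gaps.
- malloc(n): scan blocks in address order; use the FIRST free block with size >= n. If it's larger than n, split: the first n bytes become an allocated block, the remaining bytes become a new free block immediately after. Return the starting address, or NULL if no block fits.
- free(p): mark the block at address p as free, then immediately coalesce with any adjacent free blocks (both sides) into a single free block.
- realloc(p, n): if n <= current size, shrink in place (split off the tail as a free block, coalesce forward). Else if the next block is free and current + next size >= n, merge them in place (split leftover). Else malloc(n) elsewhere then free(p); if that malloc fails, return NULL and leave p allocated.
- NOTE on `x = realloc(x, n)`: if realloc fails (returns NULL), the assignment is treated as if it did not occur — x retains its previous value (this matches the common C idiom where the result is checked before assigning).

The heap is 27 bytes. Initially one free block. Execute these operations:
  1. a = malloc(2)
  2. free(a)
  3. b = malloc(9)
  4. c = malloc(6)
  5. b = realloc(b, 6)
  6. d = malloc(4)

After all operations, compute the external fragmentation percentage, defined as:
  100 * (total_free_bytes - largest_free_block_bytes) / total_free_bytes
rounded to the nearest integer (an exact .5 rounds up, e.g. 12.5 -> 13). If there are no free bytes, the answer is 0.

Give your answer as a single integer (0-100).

Answer: 27

Derivation:
Op 1: a = malloc(2) -> a = 0; heap: [0-1 ALLOC][2-26 FREE]
Op 2: free(a) -> (freed a); heap: [0-26 FREE]
Op 3: b = malloc(9) -> b = 0; heap: [0-8 ALLOC][9-26 FREE]
Op 4: c = malloc(6) -> c = 9; heap: [0-8 ALLOC][9-14 ALLOC][15-26 FREE]
Op 5: b = realloc(b, 6) -> b = 0; heap: [0-5 ALLOC][6-8 FREE][9-14 ALLOC][15-26 FREE]
Op 6: d = malloc(4) -> d = 15; heap: [0-5 ALLOC][6-8 FREE][9-14 ALLOC][15-18 ALLOC][19-26 FREE]
Free blocks: [3 8] total_free=11 largest=8 -> 100*(11-8)/11 = 300/11 ≈ 27.273 -> rounds to 27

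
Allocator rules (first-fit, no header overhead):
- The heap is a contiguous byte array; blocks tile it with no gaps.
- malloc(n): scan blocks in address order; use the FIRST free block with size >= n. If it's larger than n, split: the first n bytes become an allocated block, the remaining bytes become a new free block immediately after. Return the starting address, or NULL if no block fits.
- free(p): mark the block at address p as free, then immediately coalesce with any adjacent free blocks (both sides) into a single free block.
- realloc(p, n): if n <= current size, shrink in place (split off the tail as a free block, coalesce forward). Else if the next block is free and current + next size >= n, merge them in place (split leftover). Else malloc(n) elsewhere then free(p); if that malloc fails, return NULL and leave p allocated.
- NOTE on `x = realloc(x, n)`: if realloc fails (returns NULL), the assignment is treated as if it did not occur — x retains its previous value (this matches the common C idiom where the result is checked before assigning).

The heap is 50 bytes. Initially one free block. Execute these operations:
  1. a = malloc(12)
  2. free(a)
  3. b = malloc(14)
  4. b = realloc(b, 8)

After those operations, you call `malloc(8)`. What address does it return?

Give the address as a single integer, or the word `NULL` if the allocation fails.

Answer: 8

Derivation:
Op 1: a = malloc(12) -> a = 0; heap: [0-11 ALLOC][12-49 FREE]
Op 2: free(a) -> (freed a); heap: [0-49 FREE]
Op 3: b = malloc(14) -> b = 0; heap: [0-13 ALLOC][14-49 FREE]
Op 4: b = realloc(b, 8) -> b = 0; heap: [0-7 ALLOC][8-49 FREE]
malloc(8): first-fit scan over [0-7 ALLOC][8-49 FREE] -> 8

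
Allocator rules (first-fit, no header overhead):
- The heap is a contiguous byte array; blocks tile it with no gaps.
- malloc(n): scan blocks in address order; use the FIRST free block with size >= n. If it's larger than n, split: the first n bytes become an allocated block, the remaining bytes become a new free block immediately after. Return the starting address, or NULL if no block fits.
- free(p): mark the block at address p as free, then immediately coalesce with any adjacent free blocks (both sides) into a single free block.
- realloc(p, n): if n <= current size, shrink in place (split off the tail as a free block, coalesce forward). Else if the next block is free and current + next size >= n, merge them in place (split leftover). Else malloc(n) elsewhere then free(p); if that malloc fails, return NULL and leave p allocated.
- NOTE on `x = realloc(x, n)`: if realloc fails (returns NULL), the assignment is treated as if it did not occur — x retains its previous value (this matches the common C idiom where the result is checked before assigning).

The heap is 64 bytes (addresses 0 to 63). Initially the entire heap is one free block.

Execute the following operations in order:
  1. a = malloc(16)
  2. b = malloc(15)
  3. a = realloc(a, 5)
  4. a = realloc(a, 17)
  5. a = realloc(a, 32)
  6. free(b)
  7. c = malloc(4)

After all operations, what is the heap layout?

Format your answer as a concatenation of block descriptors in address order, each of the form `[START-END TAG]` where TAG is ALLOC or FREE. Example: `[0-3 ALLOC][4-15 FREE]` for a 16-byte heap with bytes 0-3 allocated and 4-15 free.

Op 1: a = malloc(16) -> a = 0; heap: [0-15 ALLOC][16-63 FREE]
Op 2: b = malloc(15) -> b = 16; heap: [0-15 ALLOC][16-30 ALLOC][31-63 FREE]
Op 3: a = realloc(a, 5) -> a = 0; heap: [0-4 ALLOC][5-15 FREE][16-30 ALLOC][31-63 FREE]
Op 4: a = realloc(a, 17) -> a = 31; heap: [0-15 FREE][16-30 ALLOC][31-47 ALLOC][48-63 FREE]
Op 5: a = realloc(a, 32) -> a = 31; heap: [0-15 FREE][16-30 ALLOC][31-62 ALLOC][63-63 FREE]
Op 6: free(b) -> (freed b); heap: [0-30 FREE][31-62 ALLOC][63-63 FREE]
Op 7: c = malloc(4) -> c = 0; heap: [0-3 ALLOC][4-30 FREE][31-62 ALLOC][63-63 FREE]

Answer: [0-3 ALLOC][4-30 FREE][31-62 ALLOC][63-63 FREE]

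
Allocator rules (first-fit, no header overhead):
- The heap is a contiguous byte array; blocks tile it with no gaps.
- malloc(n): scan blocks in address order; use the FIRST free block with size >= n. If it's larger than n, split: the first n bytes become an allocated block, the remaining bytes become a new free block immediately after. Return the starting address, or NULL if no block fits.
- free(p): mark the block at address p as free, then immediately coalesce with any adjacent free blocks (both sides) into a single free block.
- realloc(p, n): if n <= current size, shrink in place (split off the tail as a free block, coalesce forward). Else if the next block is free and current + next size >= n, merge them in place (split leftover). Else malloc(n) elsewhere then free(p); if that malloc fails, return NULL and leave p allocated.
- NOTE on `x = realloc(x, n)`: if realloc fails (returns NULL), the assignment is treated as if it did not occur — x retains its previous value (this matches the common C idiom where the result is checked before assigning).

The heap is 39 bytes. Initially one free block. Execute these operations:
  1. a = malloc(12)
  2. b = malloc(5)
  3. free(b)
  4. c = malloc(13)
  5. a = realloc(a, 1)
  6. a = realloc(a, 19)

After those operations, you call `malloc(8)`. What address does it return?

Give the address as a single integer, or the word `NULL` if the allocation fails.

Op 1: a = malloc(12) -> a = 0; heap: [0-11 ALLOC][12-38 FREE]
Op 2: b = malloc(5) -> b = 12; heap: [0-11 ALLOC][12-16 ALLOC][17-38 FREE]
Op 3: free(b) -> (freed b); heap: [0-11 ALLOC][12-38 FREE]
Op 4: c = malloc(13) -> c = 12; heap: [0-11 ALLOC][12-24 ALLOC][25-38 FREE]
Op 5: a = realloc(a, 1) -> a = 0; heap: [0-0 ALLOC][1-11 FREE][12-24 ALLOC][25-38 FREE]
Op 6: a = realloc(a, 19) -> NULL (a unchanged); heap: [0-0 ALLOC][1-11 FREE][12-24 ALLOC][25-38 FREE]
malloc(8): first-fit scan over [0-0 ALLOC][1-11 FREE][12-24 ALLOC][25-38 FREE] -> 1

Answer: 1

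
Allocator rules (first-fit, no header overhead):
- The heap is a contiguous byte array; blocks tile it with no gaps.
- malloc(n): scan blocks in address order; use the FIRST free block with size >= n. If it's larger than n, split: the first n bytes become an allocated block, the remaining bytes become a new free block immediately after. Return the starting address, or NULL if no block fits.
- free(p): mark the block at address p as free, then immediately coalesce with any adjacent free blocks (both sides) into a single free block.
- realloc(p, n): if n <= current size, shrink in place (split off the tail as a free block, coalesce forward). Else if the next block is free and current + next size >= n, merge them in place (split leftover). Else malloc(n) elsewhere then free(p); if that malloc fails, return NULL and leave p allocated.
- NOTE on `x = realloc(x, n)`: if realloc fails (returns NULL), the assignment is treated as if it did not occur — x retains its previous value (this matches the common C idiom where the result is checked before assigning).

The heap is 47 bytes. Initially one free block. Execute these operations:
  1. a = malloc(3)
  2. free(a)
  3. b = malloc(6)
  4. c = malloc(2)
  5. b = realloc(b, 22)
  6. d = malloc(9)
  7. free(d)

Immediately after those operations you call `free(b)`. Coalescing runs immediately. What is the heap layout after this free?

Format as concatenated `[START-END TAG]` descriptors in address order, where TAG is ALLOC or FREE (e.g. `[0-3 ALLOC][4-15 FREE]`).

Op 1: a = malloc(3) -> a = 0; heap: [0-2 ALLOC][3-46 FREE]
Op 2: free(a) -> (freed a); heap: [0-46 FREE]
Op 3: b = malloc(6) -> b = 0; heap: [0-5 ALLOC][6-46 FREE]
Op 4: c = malloc(2) -> c = 6; heap: [0-5 ALLOC][6-7 ALLOC][8-46 FREE]
Op 5: b = realloc(b, 22) -> b = 8; heap: [0-5 FREE][6-7 ALLOC][8-29 ALLOC][30-46 FREE]
Op 6: d = malloc(9) -> d = 30; heap: [0-5 FREE][6-7 ALLOC][8-29 ALLOC][30-38 ALLOC][39-46 FREE]
Op 7: free(d) -> (freed d); heap: [0-5 FREE][6-7 ALLOC][8-29 ALLOC][30-46 FREE]
free(b): b = 8 -> block [8-29 ALLOC]; mark free, coalesce with adjacent free neighbors -> [0-5 FREE][6-7 ALLOC][8-46 FREE]

Answer: [0-5 FREE][6-7 ALLOC][8-46 FREE]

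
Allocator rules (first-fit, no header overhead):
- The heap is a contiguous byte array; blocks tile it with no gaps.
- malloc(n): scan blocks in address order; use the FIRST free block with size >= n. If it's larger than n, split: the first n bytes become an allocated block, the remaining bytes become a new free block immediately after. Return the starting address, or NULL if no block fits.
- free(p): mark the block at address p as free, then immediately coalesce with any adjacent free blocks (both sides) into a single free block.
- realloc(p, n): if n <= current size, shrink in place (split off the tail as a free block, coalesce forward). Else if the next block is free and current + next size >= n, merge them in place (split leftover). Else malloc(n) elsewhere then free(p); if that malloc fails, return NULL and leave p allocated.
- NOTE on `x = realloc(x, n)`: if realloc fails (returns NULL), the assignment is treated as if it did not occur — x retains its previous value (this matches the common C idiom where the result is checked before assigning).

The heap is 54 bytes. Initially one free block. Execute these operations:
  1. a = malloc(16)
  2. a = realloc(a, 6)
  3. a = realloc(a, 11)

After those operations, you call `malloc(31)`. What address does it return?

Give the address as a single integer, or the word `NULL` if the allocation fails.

Answer: 11

Derivation:
Op 1: a = malloc(16) -> a = 0; heap: [0-15 ALLOC][16-53 FREE]
Op 2: a = realloc(a, 6) -> a = 0; heap: [0-5 ALLOC][6-53 FREE]
Op 3: a = realloc(a, 11) -> a = 0; heap: [0-10 ALLOC][11-53 FREE]
malloc(31): first-fit scan over [0-10 ALLOC][11-53 FREE] -> 11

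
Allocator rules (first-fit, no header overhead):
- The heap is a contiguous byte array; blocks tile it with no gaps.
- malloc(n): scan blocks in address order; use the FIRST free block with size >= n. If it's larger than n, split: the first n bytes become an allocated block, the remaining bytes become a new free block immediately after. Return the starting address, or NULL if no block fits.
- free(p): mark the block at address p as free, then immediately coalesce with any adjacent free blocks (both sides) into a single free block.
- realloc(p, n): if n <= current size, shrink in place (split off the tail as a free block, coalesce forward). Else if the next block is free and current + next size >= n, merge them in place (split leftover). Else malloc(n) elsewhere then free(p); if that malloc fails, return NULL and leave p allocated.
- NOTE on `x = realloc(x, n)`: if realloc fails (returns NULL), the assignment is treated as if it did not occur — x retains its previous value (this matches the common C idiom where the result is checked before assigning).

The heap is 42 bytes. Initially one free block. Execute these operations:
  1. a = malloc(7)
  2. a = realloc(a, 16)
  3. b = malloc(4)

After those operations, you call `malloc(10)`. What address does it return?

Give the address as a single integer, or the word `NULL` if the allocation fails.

Answer: 20

Derivation:
Op 1: a = malloc(7) -> a = 0; heap: [0-6 ALLOC][7-41 FREE]
Op 2: a = realloc(a, 16) -> a = 0; heap: [0-15 ALLOC][16-41 FREE]
Op 3: b = malloc(4) -> b = 16; heap: [0-15 ALLOC][16-19 ALLOC][20-41 FREE]
malloc(10): first-fit scan over [0-15 ALLOC][16-19 ALLOC][20-41 FREE] -> 20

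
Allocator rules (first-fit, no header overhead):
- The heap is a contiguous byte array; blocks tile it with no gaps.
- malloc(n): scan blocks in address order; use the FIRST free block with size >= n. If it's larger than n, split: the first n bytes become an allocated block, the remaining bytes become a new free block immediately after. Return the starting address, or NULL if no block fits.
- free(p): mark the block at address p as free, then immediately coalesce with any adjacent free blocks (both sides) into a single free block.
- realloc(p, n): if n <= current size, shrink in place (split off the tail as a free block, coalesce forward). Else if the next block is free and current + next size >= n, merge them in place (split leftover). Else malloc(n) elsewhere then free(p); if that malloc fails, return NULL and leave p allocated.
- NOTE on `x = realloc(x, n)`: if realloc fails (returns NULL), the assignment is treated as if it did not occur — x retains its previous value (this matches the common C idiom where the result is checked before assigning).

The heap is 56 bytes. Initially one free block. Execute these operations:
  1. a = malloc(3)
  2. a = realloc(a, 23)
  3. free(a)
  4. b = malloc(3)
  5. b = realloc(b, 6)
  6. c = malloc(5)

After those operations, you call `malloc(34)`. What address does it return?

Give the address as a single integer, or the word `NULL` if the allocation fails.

Op 1: a = malloc(3) -> a = 0; heap: [0-2 ALLOC][3-55 FREE]
Op 2: a = realloc(a, 23) -> a = 0; heap: [0-22 ALLOC][23-55 FREE]
Op 3: free(a) -> (freed a); heap: [0-55 FREE]
Op 4: b = malloc(3) -> b = 0; heap: [0-2 ALLOC][3-55 FREE]
Op 5: b = realloc(b, 6) -> b = 0; heap: [0-5 ALLOC][6-55 FREE]
Op 6: c = malloc(5) -> c = 6; heap: [0-5 ALLOC][6-10 ALLOC][11-55 FREE]
malloc(34): first-fit scan over [0-5 ALLOC][6-10 ALLOC][11-55 FREE] -> 11

Answer: 11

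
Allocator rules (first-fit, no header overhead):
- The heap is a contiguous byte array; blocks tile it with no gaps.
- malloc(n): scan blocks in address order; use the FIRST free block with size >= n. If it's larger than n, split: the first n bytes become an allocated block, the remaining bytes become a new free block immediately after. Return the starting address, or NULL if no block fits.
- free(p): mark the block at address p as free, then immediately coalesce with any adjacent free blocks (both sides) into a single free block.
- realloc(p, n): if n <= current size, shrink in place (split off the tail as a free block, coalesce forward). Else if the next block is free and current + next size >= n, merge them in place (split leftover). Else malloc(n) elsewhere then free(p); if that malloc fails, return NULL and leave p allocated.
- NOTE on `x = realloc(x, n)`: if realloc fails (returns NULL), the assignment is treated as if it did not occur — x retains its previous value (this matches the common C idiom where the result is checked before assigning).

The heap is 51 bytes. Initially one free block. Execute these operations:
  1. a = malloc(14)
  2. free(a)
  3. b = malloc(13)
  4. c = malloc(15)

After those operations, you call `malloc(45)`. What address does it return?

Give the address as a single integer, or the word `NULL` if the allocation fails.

Answer: NULL

Derivation:
Op 1: a = malloc(14) -> a = 0; heap: [0-13 ALLOC][14-50 FREE]
Op 2: free(a) -> (freed a); heap: [0-50 FREE]
Op 3: b = malloc(13) -> b = 0; heap: [0-12 ALLOC][13-50 FREE]
Op 4: c = malloc(15) -> c = 13; heap: [0-12 ALLOC][13-27 ALLOC][28-50 FREE]
malloc(45): first-fit scan over [0-12 ALLOC][13-27 ALLOC][28-50 FREE] -> NULL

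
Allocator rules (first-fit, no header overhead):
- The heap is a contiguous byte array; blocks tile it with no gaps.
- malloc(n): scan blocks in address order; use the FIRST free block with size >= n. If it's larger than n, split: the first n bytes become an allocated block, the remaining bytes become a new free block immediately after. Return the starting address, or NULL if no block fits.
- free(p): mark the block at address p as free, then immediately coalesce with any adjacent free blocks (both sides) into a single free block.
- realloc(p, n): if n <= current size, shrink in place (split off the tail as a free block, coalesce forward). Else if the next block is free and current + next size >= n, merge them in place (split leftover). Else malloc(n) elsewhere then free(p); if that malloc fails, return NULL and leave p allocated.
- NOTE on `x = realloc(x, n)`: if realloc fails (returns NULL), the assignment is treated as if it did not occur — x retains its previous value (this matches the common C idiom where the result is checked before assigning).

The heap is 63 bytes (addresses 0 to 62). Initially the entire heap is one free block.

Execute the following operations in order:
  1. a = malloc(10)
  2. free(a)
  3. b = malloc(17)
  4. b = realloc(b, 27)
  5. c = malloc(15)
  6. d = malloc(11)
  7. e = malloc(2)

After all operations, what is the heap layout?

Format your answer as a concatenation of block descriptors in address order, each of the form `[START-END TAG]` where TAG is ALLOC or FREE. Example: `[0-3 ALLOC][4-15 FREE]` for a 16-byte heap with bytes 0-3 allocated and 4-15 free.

Op 1: a = malloc(10) -> a = 0; heap: [0-9 ALLOC][10-62 FREE]
Op 2: free(a) -> (freed a); heap: [0-62 FREE]
Op 3: b = malloc(17) -> b = 0; heap: [0-16 ALLOC][17-62 FREE]
Op 4: b = realloc(b, 27) -> b = 0; heap: [0-26 ALLOC][27-62 FREE]
Op 5: c = malloc(15) -> c = 27; heap: [0-26 ALLOC][27-41 ALLOC][42-62 FREE]
Op 6: d = malloc(11) -> d = 42; heap: [0-26 ALLOC][27-41 ALLOC][42-52 ALLOC][53-62 FREE]
Op 7: e = malloc(2) -> e = 53; heap: [0-26 ALLOC][27-41 ALLOC][42-52 ALLOC][53-54 ALLOC][55-62 FREE]

Answer: [0-26 ALLOC][27-41 ALLOC][42-52 ALLOC][53-54 ALLOC][55-62 FREE]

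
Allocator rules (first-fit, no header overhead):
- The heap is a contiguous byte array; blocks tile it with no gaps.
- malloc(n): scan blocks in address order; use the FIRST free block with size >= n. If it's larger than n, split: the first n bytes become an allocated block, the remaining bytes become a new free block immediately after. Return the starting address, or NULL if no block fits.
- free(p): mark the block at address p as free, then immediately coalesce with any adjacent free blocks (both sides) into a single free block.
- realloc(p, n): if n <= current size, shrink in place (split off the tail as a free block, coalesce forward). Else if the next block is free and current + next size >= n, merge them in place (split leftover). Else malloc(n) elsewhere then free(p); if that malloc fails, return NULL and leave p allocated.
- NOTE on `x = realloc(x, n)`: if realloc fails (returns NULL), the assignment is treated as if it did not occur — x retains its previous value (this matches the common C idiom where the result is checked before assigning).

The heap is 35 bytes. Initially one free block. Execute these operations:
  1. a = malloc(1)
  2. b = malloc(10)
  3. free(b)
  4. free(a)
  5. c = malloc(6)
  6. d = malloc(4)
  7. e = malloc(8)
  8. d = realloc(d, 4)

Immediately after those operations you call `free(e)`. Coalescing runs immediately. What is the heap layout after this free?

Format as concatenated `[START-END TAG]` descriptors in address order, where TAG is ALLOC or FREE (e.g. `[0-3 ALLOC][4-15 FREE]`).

Op 1: a = malloc(1) -> a = 0; heap: [0-0 ALLOC][1-34 FREE]
Op 2: b = malloc(10) -> b = 1; heap: [0-0 ALLOC][1-10 ALLOC][11-34 FREE]
Op 3: free(b) -> (freed b); heap: [0-0 ALLOC][1-34 FREE]
Op 4: free(a) -> (freed a); heap: [0-34 FREE]
Op 5: c = malloc(6) -> c = 0; heap: [0-5 ALLOC][6-34 FREE]
Op 6: d = malloc(4) -> d = 6; heap: [0-5 ALLOC][6-9 ALLOC][10-34 FREE]
Op 7: e = malloc(8) -> e = 10; heap: [0-5 ALLOC][6-9 ALLOC][10-17 ALLOC][18-34 FREE]
Op 8: d = realloc(d, 4) -> d = 6; heap: [0-5 ALLOC][6-9 ALLOC][10-17 ALLOC][18-34 FREE]
free(e): e = 10 -> block [10-17 ALLOC]; mark free, coalesce with adjacent free neighbors -> [0-5 ALLOC][6-9 ALLOC][10-34 FREE]

Answer: [0-5 ALLOC][6-9 ALLOC][10-34 FREE]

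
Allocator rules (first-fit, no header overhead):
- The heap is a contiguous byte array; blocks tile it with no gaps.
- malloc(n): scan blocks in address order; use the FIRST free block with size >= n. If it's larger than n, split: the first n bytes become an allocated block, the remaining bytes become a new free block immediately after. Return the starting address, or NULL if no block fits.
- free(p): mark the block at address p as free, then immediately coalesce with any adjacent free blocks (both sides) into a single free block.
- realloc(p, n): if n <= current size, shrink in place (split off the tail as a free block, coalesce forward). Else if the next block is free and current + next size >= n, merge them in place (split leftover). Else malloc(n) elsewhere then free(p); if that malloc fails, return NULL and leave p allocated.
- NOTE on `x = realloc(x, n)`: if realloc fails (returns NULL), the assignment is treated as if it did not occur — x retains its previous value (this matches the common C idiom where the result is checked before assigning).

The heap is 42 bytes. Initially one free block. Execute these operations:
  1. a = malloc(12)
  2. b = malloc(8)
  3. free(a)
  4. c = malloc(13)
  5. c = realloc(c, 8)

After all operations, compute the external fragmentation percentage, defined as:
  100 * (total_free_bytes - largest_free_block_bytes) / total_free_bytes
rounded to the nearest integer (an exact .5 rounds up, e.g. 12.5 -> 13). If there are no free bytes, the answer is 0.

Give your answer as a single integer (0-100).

Answer: 46

Derivation:
Op 1: a = malloc(12) -> a = 0; heap: [0-11 ALLOC][12-41 FREE]
Op 2: b = malloc(8) -> b = 12; heap: [0-11 ALLOC][12-19 ALLOC][20-41 FREE]
Op 3: free(a) -> (freed a); heap: [0-11 FREE][12-19 ALLOC][20-41 FREE]
Op 4: c = malloc(13) -> c = 20; heap: [0-11 FREE][12-19 ALLOC][20-32 ALLOC][33-41 FREE]
Op 5: c = realloc(c, 8) -> c = 20; heap: [0-11 FREE][12-19 ALLOC][20-27 ALLOC][28-41 FREE]
Free blocks: [12 14] total_free=26 largest=14 -> 100*(26-14)/26 = 1200/26 ≈ 46.154 -> rounds to 46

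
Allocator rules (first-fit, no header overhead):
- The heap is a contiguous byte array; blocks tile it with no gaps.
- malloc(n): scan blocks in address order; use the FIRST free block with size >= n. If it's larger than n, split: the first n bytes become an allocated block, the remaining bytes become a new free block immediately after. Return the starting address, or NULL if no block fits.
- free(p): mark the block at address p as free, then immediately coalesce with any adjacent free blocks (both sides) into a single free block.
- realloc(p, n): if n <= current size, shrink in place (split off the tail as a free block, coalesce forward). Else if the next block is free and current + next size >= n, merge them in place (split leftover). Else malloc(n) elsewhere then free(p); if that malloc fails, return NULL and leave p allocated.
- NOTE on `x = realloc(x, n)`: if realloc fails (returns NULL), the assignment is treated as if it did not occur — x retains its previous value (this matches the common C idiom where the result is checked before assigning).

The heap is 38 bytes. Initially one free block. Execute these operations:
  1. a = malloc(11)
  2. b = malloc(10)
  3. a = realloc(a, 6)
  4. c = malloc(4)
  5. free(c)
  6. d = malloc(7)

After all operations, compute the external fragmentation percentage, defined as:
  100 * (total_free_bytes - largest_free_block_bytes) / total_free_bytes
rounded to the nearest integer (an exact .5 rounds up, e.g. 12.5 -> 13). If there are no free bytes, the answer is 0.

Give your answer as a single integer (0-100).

Op 1: a = malloc(11) -> a = 0; heap: [0-10 ALLOC][11-37 FREE]
Op 2: b = malloc(10) -> b = 11; heap: [0-10 ALLOC][11-20 ALLOC][21-37 FREE]
Op 3: a = realloc(a, 6) -> a = 0; heap: [0-5 ALLOC][6-10 FREE][11-20 ALLOC][21-37 FREE]
Op 4: c = malloc(4) -> c = 6; heap: [0-5 ALLOC][6-9 ALLOC][10-10 FREE][11-20 ALLOC][21-37 FREE]
Op 5: free(c) -> (freed c); heap: [0-5 ALLOC][6-10 FREE][11-20 ALLOC][21-37 FREE]
Op 6: d = malloc(7) -> d = 21; heap: [0-5 ALLOC][6-10 FREE][11-20 ALLOC][21-27 ALLOC][28-37 FREE]
Free blocks: [5 10] total_free=15 largest=10 -> 100*(15-10)/15 = 500/15 ≈ 33.333 -> rounds to 33

Answer: 33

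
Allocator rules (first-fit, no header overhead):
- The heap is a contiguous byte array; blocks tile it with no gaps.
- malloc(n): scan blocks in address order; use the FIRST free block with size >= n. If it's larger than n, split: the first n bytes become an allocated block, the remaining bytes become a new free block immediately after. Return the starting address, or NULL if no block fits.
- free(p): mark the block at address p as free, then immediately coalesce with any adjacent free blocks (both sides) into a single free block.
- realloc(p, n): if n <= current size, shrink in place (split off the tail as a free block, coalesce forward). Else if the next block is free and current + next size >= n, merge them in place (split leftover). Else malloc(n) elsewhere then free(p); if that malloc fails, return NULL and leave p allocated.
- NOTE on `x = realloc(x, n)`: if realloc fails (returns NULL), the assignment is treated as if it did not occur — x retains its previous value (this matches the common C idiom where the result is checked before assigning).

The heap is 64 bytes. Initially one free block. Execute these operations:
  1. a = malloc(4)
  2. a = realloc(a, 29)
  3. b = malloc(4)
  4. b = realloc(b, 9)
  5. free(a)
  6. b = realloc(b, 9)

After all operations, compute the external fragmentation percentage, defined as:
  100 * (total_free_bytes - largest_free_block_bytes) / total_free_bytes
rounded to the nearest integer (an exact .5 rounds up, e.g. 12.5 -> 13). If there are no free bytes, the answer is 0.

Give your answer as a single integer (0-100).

Op 1: a = malloc(4) -> a = 0; heap: [0-3 ALLOC][4-63 FREE]
Op 2: a = realloc(a, 29) -> a = 0; heap: [0-28 ALLOC][29-63 FREE]
Op 3: b = malloc(4) -> b = 29; heap: [0-28 ALLOC][29-32 ALLOC][33-63 FREE]
Op 4: b = realloc(b, 9) -> b = 29; heap: [0-28 ALLOC][29-37 ALLOC][38-63 FREE]
Op 5: free(a) -> (freed a); heap: [0-28 FREE][29-37 ALLOC][38-63 FREE]
Op 6: b = realloc(b, 9) -> b = 29; heap: [0-28 FREE][29-37 ALLOC][38-63 FREE]
Free blocks: [29 26] total_free=55 largest=29 -> 100*(55-29)/55 = 2600/55 ≈ 47.273 -> rounds to 47

Answer: 47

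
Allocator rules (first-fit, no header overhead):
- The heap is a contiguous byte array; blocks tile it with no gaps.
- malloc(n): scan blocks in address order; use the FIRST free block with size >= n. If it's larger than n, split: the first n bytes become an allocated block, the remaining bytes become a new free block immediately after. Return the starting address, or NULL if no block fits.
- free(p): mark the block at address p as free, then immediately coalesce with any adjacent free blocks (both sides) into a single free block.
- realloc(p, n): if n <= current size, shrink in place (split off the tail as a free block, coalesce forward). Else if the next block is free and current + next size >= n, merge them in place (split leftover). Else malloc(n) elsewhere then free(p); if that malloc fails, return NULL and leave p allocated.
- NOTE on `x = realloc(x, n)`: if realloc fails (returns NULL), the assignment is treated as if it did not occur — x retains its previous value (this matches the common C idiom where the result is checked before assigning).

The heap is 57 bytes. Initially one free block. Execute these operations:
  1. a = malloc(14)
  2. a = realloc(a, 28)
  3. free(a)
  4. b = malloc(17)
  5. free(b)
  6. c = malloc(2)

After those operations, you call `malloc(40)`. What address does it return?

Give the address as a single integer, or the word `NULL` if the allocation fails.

Op 1: a = malloc(14) -> a = 0; heap: [0-13 ALLOC][14-56 FREE]
Op 2: a = realloc(a, 28) -> a = 0; heap: [0-27 ALLOC][28-56 FREE]
Op 3: free(a) -> (freed a); heap: [0-56 FREE]
Op 4: b = malloc(17) -> b = 0; heap: [0-16 ALLOC][17-56 FREE]
Op 5: free(b) -> (freed b); heap: [0-56 FREE]
Op 6: c = malloc(2) -> c = 0; heap: [0-1 ALLOC][2-56 FREE]
malloc(40): first-fit scan over [0-1 ALLOC][2-56 FREE] -> 2

Answer: 2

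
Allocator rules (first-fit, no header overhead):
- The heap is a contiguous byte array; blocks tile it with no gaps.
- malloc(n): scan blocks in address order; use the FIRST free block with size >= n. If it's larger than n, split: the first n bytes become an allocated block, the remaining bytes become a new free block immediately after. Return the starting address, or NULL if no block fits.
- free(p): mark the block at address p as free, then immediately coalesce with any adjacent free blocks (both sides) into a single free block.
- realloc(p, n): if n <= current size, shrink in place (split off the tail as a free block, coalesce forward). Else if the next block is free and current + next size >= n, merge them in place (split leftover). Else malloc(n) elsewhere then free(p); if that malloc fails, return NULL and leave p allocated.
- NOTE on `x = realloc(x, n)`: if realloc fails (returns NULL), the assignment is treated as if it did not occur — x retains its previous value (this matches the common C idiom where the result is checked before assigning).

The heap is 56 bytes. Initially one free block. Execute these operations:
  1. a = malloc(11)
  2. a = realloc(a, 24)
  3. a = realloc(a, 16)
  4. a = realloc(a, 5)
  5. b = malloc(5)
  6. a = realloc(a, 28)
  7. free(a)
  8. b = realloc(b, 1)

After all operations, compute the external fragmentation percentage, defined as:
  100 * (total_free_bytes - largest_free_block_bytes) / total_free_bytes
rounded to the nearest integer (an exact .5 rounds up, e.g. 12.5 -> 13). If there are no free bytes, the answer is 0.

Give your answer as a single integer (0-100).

Answer: 9

Derivation:
Op 1: a = malloc(11) -> a = 0; heap: [0-10 ALLOC][11-55 FREE]
Op 2: a = realloc(a, 24) -> a = 0; heap: [0-23 ALLOC][24-55 FREE]
Op 3: a = realloc(a, 16) -> a = 0; heap: [0-15 ALLOC][16-55 FREE]
Op 4: a = realloc(a, 5) -> a = 0; heap: [0-4 ALLOC][5-55 FREE]
Op 5: b = malloc(5) -> b = 5; heap: [0-4 ALLOC][5-9 ALLOC][10-55 FREE]
Op 6: a = realloc(a, 28) -> a = 10; heap: [0-4 FREE][5-9 ALLOC][10-37 ALLOC][38-55 FREE]
Op 7: free(a) -> (freed a); heap: [0-4 FREE][5-9 ALLOC][10-55 FREE]
Op 8: b = realloc(b, 1) -> b = 5; heap: [0-4 FREE][5-5 ALLOC][6-55 FREE]
Free blocks: [5 50] total_free=55 largest=50 -> 100*(55-50)/55 = 500/55 ≈ 9.091 -> rounds to 9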